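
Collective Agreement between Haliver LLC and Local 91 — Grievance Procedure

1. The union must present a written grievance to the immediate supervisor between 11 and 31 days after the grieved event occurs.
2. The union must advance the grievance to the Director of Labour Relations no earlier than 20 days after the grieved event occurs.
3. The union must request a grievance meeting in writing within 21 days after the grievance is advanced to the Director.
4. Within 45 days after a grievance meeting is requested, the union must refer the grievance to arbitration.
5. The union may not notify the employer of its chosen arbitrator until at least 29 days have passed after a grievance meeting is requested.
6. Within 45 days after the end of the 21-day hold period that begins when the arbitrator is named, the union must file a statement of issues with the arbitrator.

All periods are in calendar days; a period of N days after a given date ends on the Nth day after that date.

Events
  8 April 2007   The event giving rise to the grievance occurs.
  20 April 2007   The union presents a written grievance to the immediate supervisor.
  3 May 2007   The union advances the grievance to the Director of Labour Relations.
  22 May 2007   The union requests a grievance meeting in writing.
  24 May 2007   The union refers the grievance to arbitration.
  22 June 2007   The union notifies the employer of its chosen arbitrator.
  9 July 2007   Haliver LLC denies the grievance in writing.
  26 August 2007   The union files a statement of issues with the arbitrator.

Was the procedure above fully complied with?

Step 1: the window is 11–31 days after 8 April 2007 (when the grieved event occurs), so 19 April 2007 through 9 May 2007; done 20 April 2007, which is between those dates.
Step 2: the earliest permitted date is 20 days after 8 April 2007 (when the grieved event occurs), i.e. 28 April 2007; done 3 May 2007, after the minimum wait.
Step 3: 21 days after 3 May 2007 (when the grievance is advanced to the Director) is 24 May 2007; 22 May 2007 is within that limit.
Step 4: 45 days after 22 May 2007 (when a grievance meeting is requested) is 6 July 2007; done 24 May 2007 — timely.
Step 5: the earliest permitted date is 29 days after 22 May 2007 (when a grievance meeting is requested), i.e. 20 June 2007; done 22 June 2007, after the minimum wait.
Step 6: 45 days after 13 July 2007 (end of the 21-day hold period, which began when the arbitrator is named on 22 June 2007) is 27 August 2007; completed 26 August 2007, before the deadline.

Yes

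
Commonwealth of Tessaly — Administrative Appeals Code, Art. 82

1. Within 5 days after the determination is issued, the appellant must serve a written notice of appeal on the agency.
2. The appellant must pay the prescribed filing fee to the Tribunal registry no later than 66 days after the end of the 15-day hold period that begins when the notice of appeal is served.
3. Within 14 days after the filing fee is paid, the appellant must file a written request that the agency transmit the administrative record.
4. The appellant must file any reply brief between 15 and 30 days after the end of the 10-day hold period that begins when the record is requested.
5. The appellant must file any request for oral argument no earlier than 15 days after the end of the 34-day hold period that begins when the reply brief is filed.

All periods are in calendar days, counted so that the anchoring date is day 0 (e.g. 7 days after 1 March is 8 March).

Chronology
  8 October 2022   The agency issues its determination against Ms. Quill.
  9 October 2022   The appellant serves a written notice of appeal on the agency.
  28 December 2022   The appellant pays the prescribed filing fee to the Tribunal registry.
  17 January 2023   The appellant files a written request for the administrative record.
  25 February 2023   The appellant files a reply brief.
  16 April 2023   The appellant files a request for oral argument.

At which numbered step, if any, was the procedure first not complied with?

(1) due by 8 October 2022 + 5 days = 13 October 2022; completed 9 October 2022, before the deadline.
(2) due by 24 October 2022 + 66 days = 29 December 2022; 28 December 2022 is within that limit.
(3) due by 28 December 2022 + 14 days = 11 January 2023; 17 January 2023 misses that deadline by 6 days.

Step 3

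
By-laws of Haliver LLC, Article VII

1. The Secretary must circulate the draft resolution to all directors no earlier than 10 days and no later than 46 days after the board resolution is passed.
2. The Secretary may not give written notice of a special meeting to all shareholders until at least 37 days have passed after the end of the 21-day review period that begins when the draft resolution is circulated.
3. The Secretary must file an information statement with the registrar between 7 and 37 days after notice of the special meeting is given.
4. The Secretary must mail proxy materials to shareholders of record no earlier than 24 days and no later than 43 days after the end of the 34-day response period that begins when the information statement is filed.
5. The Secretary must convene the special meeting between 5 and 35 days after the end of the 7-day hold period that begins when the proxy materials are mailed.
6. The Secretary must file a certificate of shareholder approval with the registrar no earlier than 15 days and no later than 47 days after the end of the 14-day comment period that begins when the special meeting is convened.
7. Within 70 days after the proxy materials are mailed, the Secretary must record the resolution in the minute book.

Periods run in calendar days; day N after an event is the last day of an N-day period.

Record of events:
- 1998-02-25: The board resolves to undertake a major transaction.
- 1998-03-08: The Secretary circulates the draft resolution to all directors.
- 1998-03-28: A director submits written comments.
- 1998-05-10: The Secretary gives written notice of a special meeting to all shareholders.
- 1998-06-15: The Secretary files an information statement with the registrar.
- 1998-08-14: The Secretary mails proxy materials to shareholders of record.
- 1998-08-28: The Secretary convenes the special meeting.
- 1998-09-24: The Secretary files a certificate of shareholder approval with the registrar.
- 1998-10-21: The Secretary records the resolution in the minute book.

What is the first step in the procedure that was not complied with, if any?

(1) the permitted window runs from 1998-02-25 + 10 = 1998-03-07 to 1998-02-25 + 46 = 1998-04-12; done 1998-03-08 — within the window.
(2) permitted from 1998-03-29 + 37 days = 1998-05-05 onward; done 1998-05-10, after the minimum wait.
(3) the permitted window runs from 1998-05-10 + 7 = 1998-05-17 to 1998-05-10 + 37 = 1998-06-16; done 1998-06-15, which is between those dates.
(4) the permitted window runs from 1998-07-19 + 24 = 1998-08-12 to 1998-07-19 + 43 = 1998-08-31; done 1998-08-14, which is between those dates.
(5) the permitted window runs from 1998-08-21 + 5 = 1998-08-26 to 1998-08-21 + 35 = 1998-09-25; done 1998-08-28, which is between those dates.
(6) the permitted window runs from 1998-09-11 + 15 = 1998-09-26 to 1998-09-11 + 47 = 1998-10-28; done 1998-09-24 — 2 days before the window opened.
No need to go further; step 6 was not satisfied.

Step 6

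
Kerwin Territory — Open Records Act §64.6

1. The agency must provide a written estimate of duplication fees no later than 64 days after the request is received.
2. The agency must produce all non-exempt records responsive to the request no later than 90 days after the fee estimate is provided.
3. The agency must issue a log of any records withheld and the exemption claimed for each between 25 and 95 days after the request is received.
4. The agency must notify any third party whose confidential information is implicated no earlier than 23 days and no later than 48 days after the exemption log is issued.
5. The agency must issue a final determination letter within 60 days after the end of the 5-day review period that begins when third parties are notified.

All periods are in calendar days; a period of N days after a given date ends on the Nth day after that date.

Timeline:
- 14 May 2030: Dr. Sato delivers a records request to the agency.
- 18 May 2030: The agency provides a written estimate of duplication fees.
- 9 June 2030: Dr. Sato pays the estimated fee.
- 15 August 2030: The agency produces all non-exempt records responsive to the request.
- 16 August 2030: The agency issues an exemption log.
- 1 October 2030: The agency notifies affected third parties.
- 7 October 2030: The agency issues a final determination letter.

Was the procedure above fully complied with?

(1) due by 14 May 2030 + 64 days = 17 July 2030; completed 18 May 2030, before the deadline.
(2) due by 18 May 2030 + 90 days = 16 August 2030; 15 August 2030 is within that limit.
(3) the permitted window runs from 14 May 2030 + 25 = 8 June 2030 to 14 May 2030 + 95 = 17 August 2030; done 16 August 2030 — within the window.
(4) the permitted window runs from 16 August 2030 + 23 = 8 September 2030 to 16 August 2030 + 48 = 3 October 2030; done 1 October 2030 — within the window.
(5) due by 6 October 2030 + 60 days = 5 December 2030; completed 7 October 2030, before the deadline.

Yes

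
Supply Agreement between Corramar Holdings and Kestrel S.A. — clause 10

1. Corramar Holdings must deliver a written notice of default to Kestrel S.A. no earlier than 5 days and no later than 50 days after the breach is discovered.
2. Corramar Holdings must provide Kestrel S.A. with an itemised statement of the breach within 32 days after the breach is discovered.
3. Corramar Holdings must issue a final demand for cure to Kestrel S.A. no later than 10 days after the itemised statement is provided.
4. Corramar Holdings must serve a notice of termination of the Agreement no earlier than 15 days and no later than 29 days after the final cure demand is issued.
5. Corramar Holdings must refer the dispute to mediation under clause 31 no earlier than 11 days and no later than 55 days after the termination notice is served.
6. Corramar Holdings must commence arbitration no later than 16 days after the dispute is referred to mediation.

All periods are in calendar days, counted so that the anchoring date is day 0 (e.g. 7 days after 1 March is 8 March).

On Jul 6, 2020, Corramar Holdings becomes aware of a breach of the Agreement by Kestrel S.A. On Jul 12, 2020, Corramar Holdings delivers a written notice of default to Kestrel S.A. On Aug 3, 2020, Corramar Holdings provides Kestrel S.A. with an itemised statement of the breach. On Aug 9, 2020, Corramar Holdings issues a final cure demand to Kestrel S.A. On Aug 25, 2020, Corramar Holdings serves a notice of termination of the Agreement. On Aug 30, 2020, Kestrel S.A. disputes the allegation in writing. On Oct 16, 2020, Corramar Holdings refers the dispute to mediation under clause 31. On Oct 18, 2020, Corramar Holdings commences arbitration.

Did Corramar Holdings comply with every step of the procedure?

Yes

Step 1: the window is 5–50 days after Jul 6, 2020 (when the breach is discovered), so Jul 11, 2020 through Aug 25, 2020; Jul 12, 2020 falls inside that range.
Step 2: 32 days after Jul 6, 2020 (when the breach is discovered) is Aug 7, 2020; completed Aug 3, 2020, before the deadline.
Step 3: 10 days after Aug 3, 2020 (when the itemised statement is provided) is Aug 13, 2020; Aug 9, 2020 is within that limit.
Step 4: the window is 15–29 days after Aug 9, 2020 (when the final cure demand is issued), so Aug 24, 2020 through Sep 7, 2020; Aug 25, 2020 falls inside that range.
Step 5: the window is 11–55 days after Aug 25, 2020 (when the termination notice is served), so Sep 5, 2020 through Oct 19, 2020; done Oct 16, 2020 — within the window.
Step 6: 16 days after Oct 16, 2020 (when the dispute is referred to mediation) is Nov 1, 2020; done Oct 18, 2020 — timely.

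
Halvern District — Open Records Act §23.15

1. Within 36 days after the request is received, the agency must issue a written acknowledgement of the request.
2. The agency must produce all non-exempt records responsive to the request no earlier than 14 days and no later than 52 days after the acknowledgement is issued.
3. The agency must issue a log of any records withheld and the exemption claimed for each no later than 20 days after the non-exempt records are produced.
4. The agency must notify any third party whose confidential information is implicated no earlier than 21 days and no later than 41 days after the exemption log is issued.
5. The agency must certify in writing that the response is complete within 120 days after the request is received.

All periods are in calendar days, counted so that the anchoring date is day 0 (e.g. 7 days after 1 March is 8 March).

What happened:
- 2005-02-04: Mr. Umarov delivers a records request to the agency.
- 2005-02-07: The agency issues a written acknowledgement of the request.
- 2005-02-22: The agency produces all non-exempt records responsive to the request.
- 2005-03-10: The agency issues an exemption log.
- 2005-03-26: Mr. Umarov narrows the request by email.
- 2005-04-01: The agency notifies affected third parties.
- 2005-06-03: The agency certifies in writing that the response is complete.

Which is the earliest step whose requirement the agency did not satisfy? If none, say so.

Step 1: 36 days after 2005-02-04 (when the request is received) is 2005-03-12; 2005-02-07 is within that limit.
Step 2: the window is 14–52 days after 2005-02-07 (when the acknowledgement is issued), so 2005-02-21 through 2005-03-31; 2005-02-22 falls inside that range.
Step 3: 20 days after 2005-02-22 (when the non-exempt records are produced) is 2005-03-14; done 2005-03-10 — timely.
Step 4: the window is 21–41 days after 2005-03-10 (when the exemption log is issued), so 2005-03-31 through 2005-04-20; done 2005-04-01, which is between those dates.
Step 5: 120 days after 2005-02-04 (when the request is received) is 2005-06-04; completed 2005-06-03, before the deadline.

None — every step was satisfied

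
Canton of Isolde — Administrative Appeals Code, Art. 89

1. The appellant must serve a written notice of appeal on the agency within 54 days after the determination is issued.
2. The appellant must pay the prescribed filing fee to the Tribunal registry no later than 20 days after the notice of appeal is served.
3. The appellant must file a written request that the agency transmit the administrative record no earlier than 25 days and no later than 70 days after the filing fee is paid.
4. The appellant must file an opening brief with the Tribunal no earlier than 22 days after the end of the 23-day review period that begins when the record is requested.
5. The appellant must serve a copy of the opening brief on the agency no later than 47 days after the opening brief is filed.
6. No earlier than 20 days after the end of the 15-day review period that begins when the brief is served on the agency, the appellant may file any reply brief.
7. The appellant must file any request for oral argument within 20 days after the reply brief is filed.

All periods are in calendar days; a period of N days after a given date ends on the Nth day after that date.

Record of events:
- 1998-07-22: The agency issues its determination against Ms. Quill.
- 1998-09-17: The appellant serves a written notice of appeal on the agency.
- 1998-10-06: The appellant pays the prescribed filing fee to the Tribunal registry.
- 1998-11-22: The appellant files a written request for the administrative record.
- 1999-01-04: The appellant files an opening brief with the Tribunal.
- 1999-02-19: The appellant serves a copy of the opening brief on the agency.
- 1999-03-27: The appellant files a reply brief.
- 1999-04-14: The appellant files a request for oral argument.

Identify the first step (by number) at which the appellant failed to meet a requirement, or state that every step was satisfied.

Step 1

(1) due by 1998-07-22 + 54 days = 1998-09-14; 1998-09-17 misses that deadline by 3 days.
The analysis stops there.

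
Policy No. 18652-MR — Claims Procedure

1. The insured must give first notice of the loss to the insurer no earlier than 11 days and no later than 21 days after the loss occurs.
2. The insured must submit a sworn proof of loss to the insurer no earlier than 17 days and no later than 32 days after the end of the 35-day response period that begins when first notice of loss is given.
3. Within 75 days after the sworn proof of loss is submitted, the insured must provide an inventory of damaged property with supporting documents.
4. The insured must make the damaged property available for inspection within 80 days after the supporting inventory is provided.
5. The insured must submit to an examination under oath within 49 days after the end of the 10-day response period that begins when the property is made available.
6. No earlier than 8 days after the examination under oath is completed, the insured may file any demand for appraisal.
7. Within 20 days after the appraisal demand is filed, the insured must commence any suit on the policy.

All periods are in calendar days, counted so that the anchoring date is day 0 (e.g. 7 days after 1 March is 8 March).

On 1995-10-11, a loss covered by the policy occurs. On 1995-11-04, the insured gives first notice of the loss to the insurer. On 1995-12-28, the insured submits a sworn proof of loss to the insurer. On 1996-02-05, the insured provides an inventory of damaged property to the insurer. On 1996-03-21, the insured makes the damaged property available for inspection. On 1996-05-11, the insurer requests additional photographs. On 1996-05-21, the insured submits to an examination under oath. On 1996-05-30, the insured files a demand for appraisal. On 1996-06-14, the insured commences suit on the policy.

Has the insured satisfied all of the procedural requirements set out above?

No

Step 1: the window is 11–21 days after 1995-10-11 (when the loss occurs), so 1995-10-22 through 1995-11-01; 1995-11-04 is 3 days past the end of the window.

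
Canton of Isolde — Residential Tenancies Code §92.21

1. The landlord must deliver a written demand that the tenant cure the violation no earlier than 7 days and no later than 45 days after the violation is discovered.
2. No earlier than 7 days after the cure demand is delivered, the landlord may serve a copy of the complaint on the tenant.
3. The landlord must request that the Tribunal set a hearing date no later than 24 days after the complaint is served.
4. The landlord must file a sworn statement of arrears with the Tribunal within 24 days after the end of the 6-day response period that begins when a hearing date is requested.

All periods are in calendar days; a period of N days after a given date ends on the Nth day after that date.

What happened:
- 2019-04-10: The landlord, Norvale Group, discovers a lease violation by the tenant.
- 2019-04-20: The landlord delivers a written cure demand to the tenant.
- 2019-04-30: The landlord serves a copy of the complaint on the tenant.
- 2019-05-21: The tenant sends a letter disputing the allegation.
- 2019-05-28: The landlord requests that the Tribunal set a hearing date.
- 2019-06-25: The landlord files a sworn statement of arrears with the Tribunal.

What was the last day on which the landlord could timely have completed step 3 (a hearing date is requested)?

Step 3 runs from 2019-04-30, when the complaint is served. 24 days after 2019-04-30 is 2019-05-24.

2019-05-24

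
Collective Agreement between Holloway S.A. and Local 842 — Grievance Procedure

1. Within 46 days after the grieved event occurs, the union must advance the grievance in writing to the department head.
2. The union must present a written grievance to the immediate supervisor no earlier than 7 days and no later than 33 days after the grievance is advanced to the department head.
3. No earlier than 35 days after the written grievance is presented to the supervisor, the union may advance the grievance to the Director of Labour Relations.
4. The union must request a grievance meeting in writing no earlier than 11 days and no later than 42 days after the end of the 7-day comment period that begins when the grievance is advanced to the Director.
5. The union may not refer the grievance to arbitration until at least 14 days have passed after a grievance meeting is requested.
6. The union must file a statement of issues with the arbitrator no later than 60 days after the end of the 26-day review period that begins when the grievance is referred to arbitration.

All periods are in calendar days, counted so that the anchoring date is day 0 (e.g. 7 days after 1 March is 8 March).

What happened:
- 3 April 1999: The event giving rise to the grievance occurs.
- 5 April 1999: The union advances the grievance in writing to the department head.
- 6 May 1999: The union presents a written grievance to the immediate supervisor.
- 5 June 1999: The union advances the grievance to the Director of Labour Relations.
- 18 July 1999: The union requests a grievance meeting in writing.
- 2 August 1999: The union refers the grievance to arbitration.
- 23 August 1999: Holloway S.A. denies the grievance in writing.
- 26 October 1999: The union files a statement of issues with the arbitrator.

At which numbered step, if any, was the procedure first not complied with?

Step 3

Step 1: 46 days after 3 April 1999 (when the grieved event occurs) is 19 May 1999; done 5 April 1999 — timely.
Step 2: the window is 7–33 days after 5 April 1999 (when the grievance is advanced to the department head), so 12 April 1999 through 8 May 1999; 6 May 1999 falls inside that range.
Step 3: the earliest permitted date is 35 days after 6 May 1999 (when the written grievance is presented to the supervisor), i.e. 10 June 1999; acted on 5 June 1999, 5 days prematurely.
The analysis stops there.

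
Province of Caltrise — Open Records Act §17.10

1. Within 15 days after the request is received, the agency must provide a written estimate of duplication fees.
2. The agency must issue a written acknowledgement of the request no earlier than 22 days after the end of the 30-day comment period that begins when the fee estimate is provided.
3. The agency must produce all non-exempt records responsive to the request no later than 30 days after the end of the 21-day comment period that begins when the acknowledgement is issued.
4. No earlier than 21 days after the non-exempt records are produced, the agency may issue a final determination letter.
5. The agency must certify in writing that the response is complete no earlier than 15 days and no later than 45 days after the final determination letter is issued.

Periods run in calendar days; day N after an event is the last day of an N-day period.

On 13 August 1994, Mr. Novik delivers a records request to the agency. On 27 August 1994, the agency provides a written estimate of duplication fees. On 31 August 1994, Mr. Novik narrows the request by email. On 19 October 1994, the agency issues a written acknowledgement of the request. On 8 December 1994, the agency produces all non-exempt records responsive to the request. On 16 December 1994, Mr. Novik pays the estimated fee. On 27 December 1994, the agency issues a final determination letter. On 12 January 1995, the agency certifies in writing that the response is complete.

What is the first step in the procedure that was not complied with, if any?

Step 1 — counting 15 days from 13 August 1994 (when the request is received) gives a deadline of 28 August 1994; done 27 August 1994 — timely.
Step 2 — must wait 22 days from 26 September 1994 (end of the 30-day comment period, which began when the fee estimate is provided on 27 August 1994), so not before 18 October 1994; done 19 October 1994, after the minimum wait.
Step 3 — counting 30 days from 9 November 1994 (end of the 21-day comment period, which began when the acknowledgement is issued on 19 October 1994) gives a deadline of 9 December 1994; completed 8 December 1994, before the deadline.
Step 4 — must wait 21 days from 8 December 1994 (when the non-exempt records are produced), so not before 29 December 1994; acted on 27 December 1994, 2 days prematurely.
The procedure was therefore not followed at step 4.

Step 4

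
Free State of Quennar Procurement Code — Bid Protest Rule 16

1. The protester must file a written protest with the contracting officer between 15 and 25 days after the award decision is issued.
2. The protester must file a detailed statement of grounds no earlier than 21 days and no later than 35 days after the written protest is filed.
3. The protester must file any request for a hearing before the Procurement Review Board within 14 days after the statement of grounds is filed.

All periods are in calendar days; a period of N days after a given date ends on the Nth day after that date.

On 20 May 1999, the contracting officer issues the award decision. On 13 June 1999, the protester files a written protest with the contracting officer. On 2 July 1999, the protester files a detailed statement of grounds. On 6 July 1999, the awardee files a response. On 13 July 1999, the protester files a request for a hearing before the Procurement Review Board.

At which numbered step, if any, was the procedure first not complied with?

Step 2

Step 1 — 15 and 25 days from 20 May 1999 (when the award decision is issued) are 4 June 1999 and 14 June 1999 respectively; 13 June 1999 falls inside that range.
Step 2 — 21 and 35 days from 13 June 1999 (when the written protest is filed) are 4 July 1999 and 18 July 1999 respectively; done 2 July 1999 — 2 days before the window opened.
Later steps need not be reached.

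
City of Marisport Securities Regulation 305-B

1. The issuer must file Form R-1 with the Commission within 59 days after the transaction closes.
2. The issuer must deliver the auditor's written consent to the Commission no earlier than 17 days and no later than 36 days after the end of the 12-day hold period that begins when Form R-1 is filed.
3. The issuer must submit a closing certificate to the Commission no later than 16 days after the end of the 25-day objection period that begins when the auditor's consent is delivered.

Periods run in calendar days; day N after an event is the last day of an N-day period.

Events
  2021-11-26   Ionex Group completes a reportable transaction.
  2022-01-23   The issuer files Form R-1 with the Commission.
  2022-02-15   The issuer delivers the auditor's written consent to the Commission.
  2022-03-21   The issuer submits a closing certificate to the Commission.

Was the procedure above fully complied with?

Step 1 — counting 59 days from 2021-11-26 (when the transaction closes) gives a deadline of 2022-01-24; completed 2022-01-23, before the deadline.
Step 2 — 17 and 36 days from 2022-02-04 (end of the 12-day hold period, which began when Form R-1 is filed on 2022-01-23) are 2022-02-21 and 2022-03-12 respectively; 2022-02-15 is 6 days too early.
No need to go further; step 2 was not satisfied.

No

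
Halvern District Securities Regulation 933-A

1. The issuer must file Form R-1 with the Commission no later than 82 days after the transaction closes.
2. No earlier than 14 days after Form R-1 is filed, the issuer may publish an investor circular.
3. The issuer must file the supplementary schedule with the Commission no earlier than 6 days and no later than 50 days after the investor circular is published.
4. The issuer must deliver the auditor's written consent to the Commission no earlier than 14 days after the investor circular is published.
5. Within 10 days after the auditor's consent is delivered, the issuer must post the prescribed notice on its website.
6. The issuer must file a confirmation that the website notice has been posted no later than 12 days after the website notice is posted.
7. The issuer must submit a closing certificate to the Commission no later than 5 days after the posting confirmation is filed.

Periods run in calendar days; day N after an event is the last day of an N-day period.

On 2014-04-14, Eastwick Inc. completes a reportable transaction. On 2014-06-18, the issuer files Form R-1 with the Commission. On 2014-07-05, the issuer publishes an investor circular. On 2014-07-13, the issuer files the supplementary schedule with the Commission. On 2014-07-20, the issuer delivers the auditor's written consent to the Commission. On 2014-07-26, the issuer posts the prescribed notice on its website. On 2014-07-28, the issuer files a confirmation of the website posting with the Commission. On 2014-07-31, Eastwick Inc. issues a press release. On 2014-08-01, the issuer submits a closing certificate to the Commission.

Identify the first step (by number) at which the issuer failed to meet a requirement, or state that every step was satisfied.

(1) due by 2014-04-14 + 82 days = 2014-07-05; completed 2014-06-18, before the deadline.
(2) permitted from 2014-06-18 + 14 days = 2014-07-02 onward; 2014-07-05 is on or after that date.
(3) the permitted window runs from 2014-07-05 + 6 = 2014-07-11 to 2014-07-05 + 50 = 2014-08-24; done 2014-07-13, which is between those dates.
(4) permitted from 2014-07-05 + 14 days = 2014-07-19 onward; done 2014-07-20, after the minimum wait.
(5) due by 2014-07-20 + 10 days = 2014-07-30; 2014-07-26 is within that limit.
(6) due by 2014-07-26 + 12 days = 2014-08-07; 2014-07-28 is within that limit.
(7) due by 2014-07-28 + 5 days = 2014-08-02; 2014-08-01 is within that limit.

None — every step was satisfied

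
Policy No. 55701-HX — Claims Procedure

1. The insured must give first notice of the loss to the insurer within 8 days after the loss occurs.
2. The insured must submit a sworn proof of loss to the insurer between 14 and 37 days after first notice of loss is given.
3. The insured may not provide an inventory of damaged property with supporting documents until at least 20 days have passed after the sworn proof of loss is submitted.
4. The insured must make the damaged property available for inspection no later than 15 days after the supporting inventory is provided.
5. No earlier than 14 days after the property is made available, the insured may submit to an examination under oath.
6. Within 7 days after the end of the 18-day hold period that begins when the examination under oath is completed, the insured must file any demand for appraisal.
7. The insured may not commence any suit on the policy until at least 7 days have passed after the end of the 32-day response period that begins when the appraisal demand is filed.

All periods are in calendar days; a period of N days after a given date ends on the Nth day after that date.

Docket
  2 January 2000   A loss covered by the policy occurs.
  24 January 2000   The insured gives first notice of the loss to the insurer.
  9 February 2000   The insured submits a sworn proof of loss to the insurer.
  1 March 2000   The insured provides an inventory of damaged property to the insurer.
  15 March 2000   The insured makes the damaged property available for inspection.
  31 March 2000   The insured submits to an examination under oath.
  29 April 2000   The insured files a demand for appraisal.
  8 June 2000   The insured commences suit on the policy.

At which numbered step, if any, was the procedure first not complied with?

Step 1: 8 days after 2 January 2000 (when the loss occurs) is 10 January 2000; done 24 January 2000 — 14 days late.
The analysis stops there.

Step 1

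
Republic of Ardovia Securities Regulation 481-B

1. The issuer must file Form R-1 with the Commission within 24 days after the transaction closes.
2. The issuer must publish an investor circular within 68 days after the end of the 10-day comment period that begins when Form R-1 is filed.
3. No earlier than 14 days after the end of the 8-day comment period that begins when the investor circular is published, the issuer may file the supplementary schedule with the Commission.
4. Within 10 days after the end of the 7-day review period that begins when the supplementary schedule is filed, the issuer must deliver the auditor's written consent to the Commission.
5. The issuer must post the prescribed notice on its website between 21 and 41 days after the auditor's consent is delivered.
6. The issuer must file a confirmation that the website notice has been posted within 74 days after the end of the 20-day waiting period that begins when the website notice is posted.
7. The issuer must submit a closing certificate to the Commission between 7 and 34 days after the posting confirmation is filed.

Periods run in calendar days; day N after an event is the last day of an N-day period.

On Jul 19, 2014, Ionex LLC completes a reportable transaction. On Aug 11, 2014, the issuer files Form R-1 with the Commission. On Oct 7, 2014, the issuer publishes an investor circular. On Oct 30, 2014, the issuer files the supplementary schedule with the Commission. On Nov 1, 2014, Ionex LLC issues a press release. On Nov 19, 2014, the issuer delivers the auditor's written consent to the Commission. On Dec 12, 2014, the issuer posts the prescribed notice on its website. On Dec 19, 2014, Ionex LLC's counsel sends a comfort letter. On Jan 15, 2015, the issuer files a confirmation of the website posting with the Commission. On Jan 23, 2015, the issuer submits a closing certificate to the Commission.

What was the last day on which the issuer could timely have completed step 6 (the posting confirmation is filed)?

The website notice is posted on Dec 12, 2014; the 20-day waiting period therefore ends Jan 1, 2015, and step 6 runs from that date. 74 days after Jan 1, 2015 is Mar 16, 2015.

Mar 16, 2015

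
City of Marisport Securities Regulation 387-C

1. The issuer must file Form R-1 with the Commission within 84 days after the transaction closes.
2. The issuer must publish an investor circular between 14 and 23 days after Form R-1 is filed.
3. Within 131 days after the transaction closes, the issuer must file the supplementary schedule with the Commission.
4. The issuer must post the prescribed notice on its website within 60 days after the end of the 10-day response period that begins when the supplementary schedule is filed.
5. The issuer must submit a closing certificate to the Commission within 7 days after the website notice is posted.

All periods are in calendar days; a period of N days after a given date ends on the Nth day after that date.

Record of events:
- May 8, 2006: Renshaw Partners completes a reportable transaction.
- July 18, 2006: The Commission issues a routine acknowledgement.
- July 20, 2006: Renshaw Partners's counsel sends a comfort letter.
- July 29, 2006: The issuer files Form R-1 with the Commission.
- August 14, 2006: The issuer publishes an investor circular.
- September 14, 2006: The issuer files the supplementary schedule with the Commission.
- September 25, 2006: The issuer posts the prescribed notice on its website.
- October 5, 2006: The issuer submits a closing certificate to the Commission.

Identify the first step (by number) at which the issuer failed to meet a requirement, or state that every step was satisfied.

(1) due by May 8, 2006 + 84 days = July 31, 2006; completed July 29, 2006, before the deadline.
(2) the permitted window runs from July 29, 2006 + 14 = August 12, 2006 to July 29, 2006 + 23 = August 21, 2006; done August 14, 2006, which is between those dates.
(3) due by May 8, 2006 + 131 days = September 16, 2006; done September 14, 2006 — timely.
(4) due by September 24, 2006 + 60 days = November 23, 2006; September 25, 2006 is within that limit.
(5) due by September 25, 2006 + 7 days = October 2, 2006; not done until October 5, 2006, 3 days after the deadline.

Step 5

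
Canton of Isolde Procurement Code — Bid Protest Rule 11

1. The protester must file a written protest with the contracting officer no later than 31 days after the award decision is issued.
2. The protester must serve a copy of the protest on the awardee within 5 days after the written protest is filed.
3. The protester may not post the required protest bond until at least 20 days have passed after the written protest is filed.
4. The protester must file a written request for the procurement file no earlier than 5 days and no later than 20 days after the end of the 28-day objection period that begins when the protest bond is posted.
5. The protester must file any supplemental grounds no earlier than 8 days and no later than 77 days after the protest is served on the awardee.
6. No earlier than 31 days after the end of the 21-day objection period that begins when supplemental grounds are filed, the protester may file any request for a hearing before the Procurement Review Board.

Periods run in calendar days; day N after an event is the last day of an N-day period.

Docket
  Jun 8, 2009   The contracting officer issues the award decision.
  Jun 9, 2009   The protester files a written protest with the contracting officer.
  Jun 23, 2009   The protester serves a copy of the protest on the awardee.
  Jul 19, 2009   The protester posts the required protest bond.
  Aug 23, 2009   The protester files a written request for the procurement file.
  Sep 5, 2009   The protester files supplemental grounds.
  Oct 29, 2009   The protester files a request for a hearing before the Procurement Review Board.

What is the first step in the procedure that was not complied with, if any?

Step 1: 31 days after Jun 8, 2009 (when the award decision is issued) is Jul 9, 2009; done Jun 9, 2009 — timely.
Step 2: 5 days after Jun 9, 2009 (when the written protest is filed) is Jun 14, 2009; not done until Jun 23, 2009, 9 days after the deadline.
The analysis stops there.

Step 2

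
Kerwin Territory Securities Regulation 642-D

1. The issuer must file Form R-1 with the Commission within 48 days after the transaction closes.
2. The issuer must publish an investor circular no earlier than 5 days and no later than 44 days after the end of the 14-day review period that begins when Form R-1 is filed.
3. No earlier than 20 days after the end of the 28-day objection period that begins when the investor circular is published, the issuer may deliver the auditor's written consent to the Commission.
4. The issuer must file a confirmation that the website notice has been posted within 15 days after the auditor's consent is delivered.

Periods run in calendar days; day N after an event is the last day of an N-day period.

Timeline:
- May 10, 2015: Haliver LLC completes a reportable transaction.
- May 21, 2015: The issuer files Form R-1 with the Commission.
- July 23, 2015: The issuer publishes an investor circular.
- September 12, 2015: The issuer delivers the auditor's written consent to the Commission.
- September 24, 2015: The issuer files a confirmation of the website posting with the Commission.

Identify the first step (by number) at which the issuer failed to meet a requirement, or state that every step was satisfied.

Step 1 — counting 48 days from May 10, 2015 (when the transaction closes) gives a deadline of June 27, 2015; completed May 21, 2015, before the deadline.
Step 2 — 5 and 44 days from June 4, 2015 (end of the 14-day review period, which began when Form R-1 is filed on May 21, 2015) are June 9, 2015 and July 18, 2015 respectively; July 23, 2015 is 5 days past the end of the window.

Step 2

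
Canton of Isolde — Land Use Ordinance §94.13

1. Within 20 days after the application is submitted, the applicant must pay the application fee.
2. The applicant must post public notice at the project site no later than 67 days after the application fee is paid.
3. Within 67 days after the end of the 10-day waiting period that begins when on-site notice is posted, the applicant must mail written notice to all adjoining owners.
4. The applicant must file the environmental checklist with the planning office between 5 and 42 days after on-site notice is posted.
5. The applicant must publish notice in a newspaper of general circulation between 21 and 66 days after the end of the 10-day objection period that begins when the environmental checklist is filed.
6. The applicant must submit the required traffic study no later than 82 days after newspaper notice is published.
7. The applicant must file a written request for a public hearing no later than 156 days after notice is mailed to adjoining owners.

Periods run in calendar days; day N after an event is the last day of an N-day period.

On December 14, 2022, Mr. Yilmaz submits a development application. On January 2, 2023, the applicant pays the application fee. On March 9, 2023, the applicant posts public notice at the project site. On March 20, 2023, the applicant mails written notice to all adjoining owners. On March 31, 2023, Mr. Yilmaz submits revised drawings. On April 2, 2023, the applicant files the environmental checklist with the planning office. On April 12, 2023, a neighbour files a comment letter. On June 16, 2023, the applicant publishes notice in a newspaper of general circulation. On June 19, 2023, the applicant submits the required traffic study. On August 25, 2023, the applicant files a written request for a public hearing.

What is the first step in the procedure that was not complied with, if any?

(1) due by December 14, 2022 + 20 days = January 3, 2023; January 2, 2023 is within that limit.
(2) due by January 2, 2023 + 67 days = March 10, 2023; March 9, 2023 is within that limit.
(3) due by March 19, 2023 + 67 days = May 25, 2023; March 20, 2023 is within that limit.
(4) the permitted window runs from March 9, 2023 + 5 = March 14, 2023 to March 9, 2023 + 42 = April 20, 2023; done April 2, 2023, which is between those dates.
(5) the permitted window runs from April 12, 2023 + 21 = May 3, 2023 to April 12, 2023 + 66 = June 17, 2023; done June 16, 2023, which is between those dates.
(6) due by June 16, 2023 + 82 days = September 6, 2023; done June 19, 2023 — timely.
(7) due by March 20, 2023 + 156 days = August 23, 2023; done August 25, 2023 — 2 days late.

Step 7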